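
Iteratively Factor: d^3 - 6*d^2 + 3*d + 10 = (d + 1)*(d^2 - 7*d + 10) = (d - 5)*(d + 1)*(d - 2)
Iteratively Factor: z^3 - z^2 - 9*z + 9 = (z - 3)*(z^2 + 2*z - 3) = (z - 3)*(z + 3)*(z - 1)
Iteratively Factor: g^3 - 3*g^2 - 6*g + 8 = (g - 1)*(g^2 - 2*g - 8) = (g - 1)*(g + 2)*(g - 4)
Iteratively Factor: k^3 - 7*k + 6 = (k - 2)*(k^2 + 2*k - 3) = (k - 2)*(k - 1)*(k + 3)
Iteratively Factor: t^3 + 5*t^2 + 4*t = (t)*(t^2 + 5*t + 4) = t*(t + 4)*(t + 1)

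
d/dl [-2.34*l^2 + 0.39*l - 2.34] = 0.39 - 4.68*l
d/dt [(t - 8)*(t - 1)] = 2*t - 9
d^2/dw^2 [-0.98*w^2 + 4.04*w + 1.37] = -1.96000000000000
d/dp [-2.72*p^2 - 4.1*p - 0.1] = -5.44*p - 4.1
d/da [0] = 0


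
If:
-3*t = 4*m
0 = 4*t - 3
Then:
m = -9/16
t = 3/4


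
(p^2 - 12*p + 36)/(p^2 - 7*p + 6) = (p - 6)/(p - 1)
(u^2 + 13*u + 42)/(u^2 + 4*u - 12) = (u + 7)/(u - 2)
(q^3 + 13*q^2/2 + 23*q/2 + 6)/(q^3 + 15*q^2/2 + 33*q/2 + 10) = (2*q + 3)/(2*q + 5)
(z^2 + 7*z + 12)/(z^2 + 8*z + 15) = (z + 4)/(z + 5)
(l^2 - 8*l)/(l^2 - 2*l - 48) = l/(l + 6)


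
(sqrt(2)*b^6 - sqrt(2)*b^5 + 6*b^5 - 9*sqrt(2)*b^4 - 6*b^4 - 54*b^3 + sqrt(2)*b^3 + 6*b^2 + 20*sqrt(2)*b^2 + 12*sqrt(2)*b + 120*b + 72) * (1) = sqrt(2)*b^6 - sqrt(2)*b^5 + 6*b^5 - 9*sqrt(2)*b^4 - 6*b^4 - 54*b^3 + sqrt(2)*b^3 + 6*b^2 + 20*sqrt(2)*b^2 + 12*sqrt(2)*b + 120*b + 72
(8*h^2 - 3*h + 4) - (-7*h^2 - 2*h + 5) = 15*h^2 - h - 1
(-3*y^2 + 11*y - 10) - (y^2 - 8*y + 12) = -4*y^2 + 19*y - 22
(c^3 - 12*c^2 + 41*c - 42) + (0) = c^3 - 12*c^2 + 41*c - 42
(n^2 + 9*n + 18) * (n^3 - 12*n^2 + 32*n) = n^5 - 3*n^4 - 58*n^3 + 72*n^2 + 576*n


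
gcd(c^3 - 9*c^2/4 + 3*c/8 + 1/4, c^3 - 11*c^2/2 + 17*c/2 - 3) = c^2 - 5*c/2 + 1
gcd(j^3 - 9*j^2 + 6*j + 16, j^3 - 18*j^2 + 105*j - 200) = j - 8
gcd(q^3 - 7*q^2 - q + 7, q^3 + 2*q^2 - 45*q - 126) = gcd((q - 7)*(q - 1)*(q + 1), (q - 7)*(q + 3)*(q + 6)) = q - 7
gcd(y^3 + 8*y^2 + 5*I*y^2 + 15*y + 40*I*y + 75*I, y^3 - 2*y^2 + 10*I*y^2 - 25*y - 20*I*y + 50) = y + 5*I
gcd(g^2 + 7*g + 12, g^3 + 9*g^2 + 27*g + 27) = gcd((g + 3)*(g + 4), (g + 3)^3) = g + 3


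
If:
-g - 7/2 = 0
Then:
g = -7/2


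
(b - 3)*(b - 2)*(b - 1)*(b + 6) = b^4 - 25*b^2 + 60*b - 36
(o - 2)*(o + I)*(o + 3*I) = o^3 - 2*o^2 + 4*I*o^2 - 3*o - 8*I*o + 6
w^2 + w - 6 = (w - 2)*(w + 3)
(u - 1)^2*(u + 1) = u^3 - u^2 - u + 1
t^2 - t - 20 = (t - 5)*(t + 4)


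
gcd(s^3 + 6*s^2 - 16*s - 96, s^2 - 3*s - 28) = s + 4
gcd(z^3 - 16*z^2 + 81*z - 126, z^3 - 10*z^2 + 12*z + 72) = z - 6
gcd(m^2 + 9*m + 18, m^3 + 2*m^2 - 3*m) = m + 3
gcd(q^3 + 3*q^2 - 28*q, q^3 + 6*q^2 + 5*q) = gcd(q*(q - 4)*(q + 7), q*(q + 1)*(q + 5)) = q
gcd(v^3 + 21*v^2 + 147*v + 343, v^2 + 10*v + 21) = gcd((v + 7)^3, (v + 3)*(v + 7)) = v + 7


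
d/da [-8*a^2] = -16*a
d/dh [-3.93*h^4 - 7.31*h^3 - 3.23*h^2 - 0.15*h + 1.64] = -15.72*h^3 - 21.93*h^2 - 6.46*h - 0.15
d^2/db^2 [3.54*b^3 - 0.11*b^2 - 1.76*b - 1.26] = 21.24*b - 0.22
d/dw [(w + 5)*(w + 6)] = 2*w + 11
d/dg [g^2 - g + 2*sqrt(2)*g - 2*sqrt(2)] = 2*g - 1 + 2*sqrt(2)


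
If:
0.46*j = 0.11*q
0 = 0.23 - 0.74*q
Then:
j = 0.07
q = 0.31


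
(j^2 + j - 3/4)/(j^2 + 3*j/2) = (j - 1/2)/j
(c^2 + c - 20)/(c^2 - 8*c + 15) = (c^2 + c - 20)/(c^2 - 8*c + 15)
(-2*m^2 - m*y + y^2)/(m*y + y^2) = (-2*m + y)/y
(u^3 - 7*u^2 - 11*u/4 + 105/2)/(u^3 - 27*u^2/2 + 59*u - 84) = (u + 5/2)/(u - 4)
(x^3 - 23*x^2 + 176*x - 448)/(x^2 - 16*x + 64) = x - 7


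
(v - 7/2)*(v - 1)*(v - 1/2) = v^3 - 5*v^2 + 23*v/4 - 7/4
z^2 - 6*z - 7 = (z - 7)*(z + 1)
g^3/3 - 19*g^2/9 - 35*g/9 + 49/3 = (g/3 + 1)*(g - 7)*(g - 7/3)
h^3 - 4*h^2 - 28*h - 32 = (h - 8)*(h + 2)^2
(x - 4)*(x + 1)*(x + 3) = x^3 - 13*x - 12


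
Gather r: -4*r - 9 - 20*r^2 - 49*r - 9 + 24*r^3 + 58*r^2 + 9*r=24*r^3 + 38*r^2 - 44*r - 18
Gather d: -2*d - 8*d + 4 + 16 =20 - 10*d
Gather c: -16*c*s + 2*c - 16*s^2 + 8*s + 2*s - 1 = c*(2 - 16*s) - 16*s^2 + 10*s - 1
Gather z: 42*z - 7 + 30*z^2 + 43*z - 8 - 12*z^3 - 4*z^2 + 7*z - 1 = -12*z^3 + 26*z^2 + 92*z - 16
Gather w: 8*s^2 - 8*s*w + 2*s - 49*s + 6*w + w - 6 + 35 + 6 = 8*s^2 - 47*s + w*(7 - 8*s) + 35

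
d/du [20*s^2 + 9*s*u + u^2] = 9*s + 2*u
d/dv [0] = 0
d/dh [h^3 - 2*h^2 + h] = 3*h^2 - 4*h + 1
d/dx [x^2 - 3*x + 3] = 2*x - 3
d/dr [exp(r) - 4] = exp(r)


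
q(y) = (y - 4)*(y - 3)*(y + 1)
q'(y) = (y - 4)*(y - 3) + (y - 4)*(y + 1) + (y - 3)*(y + 1) = 3*y^2 - 12*y + 5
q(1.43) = 9.80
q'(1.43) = -6.03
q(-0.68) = 5.51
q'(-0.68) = 14.55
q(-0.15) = 11.11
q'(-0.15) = 6.87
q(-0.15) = 11.11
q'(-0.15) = 6.87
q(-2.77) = -69.14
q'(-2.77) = 61.26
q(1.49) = 9.44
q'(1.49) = -6.22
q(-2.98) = -82.65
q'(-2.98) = 67.40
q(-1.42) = -10.06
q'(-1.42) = 28.09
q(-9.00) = -1248.00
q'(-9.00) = 356.00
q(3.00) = 0.00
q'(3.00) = -4.00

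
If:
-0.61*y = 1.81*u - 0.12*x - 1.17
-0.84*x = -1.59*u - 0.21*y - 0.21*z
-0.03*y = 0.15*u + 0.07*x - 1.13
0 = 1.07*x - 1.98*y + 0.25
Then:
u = -1.14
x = 15.04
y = 8.26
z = 60.54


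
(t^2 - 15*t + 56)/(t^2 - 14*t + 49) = (t - 8)/(t - 7)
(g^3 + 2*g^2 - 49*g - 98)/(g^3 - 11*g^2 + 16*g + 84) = (g + 7)/(g - 6)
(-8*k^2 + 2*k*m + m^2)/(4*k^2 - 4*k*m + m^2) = (-4*k - m)/(2*k - m)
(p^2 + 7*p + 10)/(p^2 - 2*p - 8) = (p + 5)/(p - 4)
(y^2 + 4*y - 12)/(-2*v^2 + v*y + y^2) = (y^2 + 4*y - 12)/(-2*v^2 + v*y + y^2)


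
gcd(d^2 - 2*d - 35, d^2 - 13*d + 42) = d - 7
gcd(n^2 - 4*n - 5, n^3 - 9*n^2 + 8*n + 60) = n - 5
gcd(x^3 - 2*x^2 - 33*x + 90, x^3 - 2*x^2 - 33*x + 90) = x^3 - 2*x^2 - 33*x + 90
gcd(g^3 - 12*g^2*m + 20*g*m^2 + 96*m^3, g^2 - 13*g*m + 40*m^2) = g - 8*m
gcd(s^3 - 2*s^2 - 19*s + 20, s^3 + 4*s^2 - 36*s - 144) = s + 4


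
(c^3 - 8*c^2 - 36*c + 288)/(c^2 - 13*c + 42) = (c^2 - 2*c - 48)/(c - 7)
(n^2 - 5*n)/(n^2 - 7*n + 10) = n/(n - 2)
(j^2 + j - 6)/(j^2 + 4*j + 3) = (j - 2)/(j + 1)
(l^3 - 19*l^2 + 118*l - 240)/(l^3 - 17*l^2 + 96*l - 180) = (l - 8)/(l - 6)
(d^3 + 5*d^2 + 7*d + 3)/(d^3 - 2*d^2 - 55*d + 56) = (d^3 + 5*d^2 + 7*d + 3)/(d^3 - 2*d^2 - 55*d + 56)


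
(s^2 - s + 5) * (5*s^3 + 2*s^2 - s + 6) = 5*s^5 - 3*s^4 + 22*s^3 + 17*s^2 - 11*s + 30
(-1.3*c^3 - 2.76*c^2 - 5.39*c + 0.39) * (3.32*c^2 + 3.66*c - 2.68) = -4.316*c^5 - 13.9212*c^4 - 24.5124*c^3 - 11.0358*c^2 + 15.8726*c - 1.0452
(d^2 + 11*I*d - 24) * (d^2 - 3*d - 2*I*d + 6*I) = d^4 - 3*d^3 + 9*I*d^3 - 2*d^2 - 27*I*d^2 + 6*d + 48*I*d - 144*I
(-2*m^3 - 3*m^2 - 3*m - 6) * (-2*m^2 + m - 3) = 4*m^5 + 4*m^4 + 9*m^3 + 18*m^2 + 3*m + 18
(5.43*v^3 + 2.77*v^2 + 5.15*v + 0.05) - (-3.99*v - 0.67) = 5.43*v^3 + 2.77*v^2 + 9.14*v + 0.72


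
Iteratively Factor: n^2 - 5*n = (n - 5)*(n)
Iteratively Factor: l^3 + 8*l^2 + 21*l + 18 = (l + 3)*(l^2 + 5*l + 6) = (l + 2)*(l + 3)*(l + 3)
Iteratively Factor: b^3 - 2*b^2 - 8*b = (b + 2)*(b^2 - 4*b) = b*(b + 2)*(b - 4)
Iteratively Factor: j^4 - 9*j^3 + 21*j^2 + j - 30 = (j + 1)*(j^3 - 10*j^2 + 31*j - 30) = (j - 2)*(j + 1)*(j^2 - 8*j + 15) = (j - 3)*(j - 2)*(j + 1)*(j - 5)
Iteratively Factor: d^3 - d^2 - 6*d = (d - 3)*(d^2 + 2*d) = (d - 3)*(d + 2)*(d)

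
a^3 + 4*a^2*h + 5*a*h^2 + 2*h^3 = (a + h)^2*(a + 2*h)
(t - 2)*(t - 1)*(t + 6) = t^3 + 3*t^2 - 16*t + 12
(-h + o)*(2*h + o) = -2*h^2 + h*o + o^2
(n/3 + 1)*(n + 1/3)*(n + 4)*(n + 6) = n^4/3 + 40*n^3/9 + 175*n^2/9 + 30*n + 8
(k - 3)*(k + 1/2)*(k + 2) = k^3 - k^2/2 - 13*k/2 - 3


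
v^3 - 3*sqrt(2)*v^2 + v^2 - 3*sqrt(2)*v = v*(v + 1)*(v - 3*sqrt(2))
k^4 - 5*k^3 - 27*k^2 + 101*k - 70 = (k - 7)*(k - 2)*(k - 1)*(k + 5)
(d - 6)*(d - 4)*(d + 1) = d^3 - 9*d^2 + 14*d + 24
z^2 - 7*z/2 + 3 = (z - 2)*(z - 3/2)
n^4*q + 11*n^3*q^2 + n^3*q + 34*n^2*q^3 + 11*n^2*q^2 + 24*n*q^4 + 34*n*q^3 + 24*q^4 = (n + q)*(n + 4*q)*(n + 6*q)*(n*q + q)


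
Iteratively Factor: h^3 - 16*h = (h)*(h^2 - 16) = h*(h - 4)*(h + 4)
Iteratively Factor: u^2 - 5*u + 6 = (u - 2)*(u - 3)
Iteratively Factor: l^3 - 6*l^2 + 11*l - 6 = (l - 2)*(l^2 - 4*l + 3) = (l - 2)*(l - 1)*(l - 3)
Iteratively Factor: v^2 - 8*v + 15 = (v - 5)*(v - 3)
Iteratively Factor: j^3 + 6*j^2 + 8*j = (j)*(j^2 + 6*j + 8) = j*(j + 4)*(j + 2)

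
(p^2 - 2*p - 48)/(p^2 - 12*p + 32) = (p + 6)/(p - 4)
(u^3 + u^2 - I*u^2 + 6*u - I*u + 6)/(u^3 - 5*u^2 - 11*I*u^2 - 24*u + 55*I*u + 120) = (u^2 + u*(1 + 2*I) + 2*I)/(u^2 - u*(5 + 8*I) + 40*I)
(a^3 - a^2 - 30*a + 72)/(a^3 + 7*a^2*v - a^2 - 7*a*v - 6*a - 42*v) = (a^2 + 2*a - 24)/(a^2 + 7*a*v + 2*a + 14*v)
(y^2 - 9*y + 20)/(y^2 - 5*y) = (y - 4)/y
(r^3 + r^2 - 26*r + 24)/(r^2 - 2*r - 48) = (r^2 - 5*r + 4)/(r - 8)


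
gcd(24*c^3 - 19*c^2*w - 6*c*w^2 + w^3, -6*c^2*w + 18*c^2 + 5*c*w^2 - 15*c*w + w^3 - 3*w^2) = -c + w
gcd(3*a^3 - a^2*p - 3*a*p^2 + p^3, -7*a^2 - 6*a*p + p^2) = a + p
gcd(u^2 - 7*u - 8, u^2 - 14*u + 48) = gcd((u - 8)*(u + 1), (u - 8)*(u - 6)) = u - 8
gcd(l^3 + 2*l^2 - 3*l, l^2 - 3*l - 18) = l + 3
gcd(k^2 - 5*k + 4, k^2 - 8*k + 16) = k - 4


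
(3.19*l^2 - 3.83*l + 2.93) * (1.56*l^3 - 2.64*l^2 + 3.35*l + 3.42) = 4.9764*l^5 - 14.3964*l^4 + 25.3685*l^3 - 9.6559*l^2 - 3.2831*l + 10.0206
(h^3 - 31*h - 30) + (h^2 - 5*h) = h^3 + h^2 - 36*h - 30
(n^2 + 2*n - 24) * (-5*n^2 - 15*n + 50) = -5*n^4 - 25*n^3 + 140*n^2 + 460*n - 1200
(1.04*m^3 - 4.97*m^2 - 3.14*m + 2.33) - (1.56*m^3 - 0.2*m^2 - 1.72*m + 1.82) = -0.52*m^3 - 4.77*m^2 - 1.42*m + 0.51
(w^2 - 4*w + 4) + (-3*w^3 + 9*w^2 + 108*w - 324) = -3*w^3 + 10*w^2 + 104*w - 320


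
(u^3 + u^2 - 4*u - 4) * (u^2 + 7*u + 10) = u^5 + 8*u^4 + 13*u^3 - 22*u^2 - 68*u - 40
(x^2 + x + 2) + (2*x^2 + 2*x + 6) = 3*x^2 + 3*x + 8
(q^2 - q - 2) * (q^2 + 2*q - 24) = q^4 + q^3 - 28*q^2 + 20*q + 48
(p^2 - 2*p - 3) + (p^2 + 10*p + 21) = 2*p^2 + 8*p + 18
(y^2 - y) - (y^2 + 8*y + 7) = -9*y - 7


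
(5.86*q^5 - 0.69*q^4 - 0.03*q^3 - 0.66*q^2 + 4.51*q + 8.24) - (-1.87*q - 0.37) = 5.86*q^5 - 0.69*q^4 - 0.03*q^3 - 0.66*q^2 + 6.38*q + 8.61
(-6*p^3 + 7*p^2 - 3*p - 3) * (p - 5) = -6*p^4 + 37*p^3 - 38*p^2 + 12*p + 15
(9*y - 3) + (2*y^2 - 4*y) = 2*y^2 + 5*y - 3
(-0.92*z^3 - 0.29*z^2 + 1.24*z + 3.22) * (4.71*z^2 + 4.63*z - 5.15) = -4.3332*z^5 - 5.6255*z^4 + 9.2357*z^3 + 22.4009*z^2 + 8.5226*z - 16.583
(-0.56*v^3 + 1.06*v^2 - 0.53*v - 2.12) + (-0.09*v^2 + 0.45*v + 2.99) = -0.56*v^3 + 0.97*v^2 - 0.08*v + 0.87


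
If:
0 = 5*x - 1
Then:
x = 1/5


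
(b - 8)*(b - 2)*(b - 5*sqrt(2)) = b^3 - 10*b^2 - 5*sqrt(2)*b^2 + 16*b + 50*sqrt(2)*b - 80*sqrt(2)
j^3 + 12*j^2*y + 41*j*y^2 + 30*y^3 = (j + y)*(j + 5*y)*(j + 6*y)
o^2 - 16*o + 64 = (o - 8)^2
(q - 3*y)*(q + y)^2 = q^3 - q^2*y - 5*q*y^2 - 3*y^3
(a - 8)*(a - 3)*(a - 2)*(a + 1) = a^4 - 12*a^3 + 33*a^2 - 2*a - 48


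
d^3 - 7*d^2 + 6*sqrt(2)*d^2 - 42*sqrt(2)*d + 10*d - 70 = (d - 7)*(d + sqrt(2))*(d + 5*sqrt(2))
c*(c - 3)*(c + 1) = c^3 - 2*c^2 - 3*c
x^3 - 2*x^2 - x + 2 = (x - 2)*(x - 1)*(x + 1)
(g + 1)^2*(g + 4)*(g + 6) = g^4 + 12*g^3 + 45*g^2 + 58*g + 24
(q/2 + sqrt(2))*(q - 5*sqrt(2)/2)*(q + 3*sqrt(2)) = q^3/2 + 5*sqrt(2)*q^2/4 - 13*q/2 - 15*sqrt(2)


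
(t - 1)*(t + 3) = t^2 + 2*t - 3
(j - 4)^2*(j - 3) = j^3 - 11*j^2 + 40*j - 48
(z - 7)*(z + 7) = z^2 - 49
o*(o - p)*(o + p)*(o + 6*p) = o^4 + 6*o^3*p - o^2*p^2 - 6*o*p^3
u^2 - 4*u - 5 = (u - 5)*(u + 1)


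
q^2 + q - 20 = (q - 4)*(q + 5)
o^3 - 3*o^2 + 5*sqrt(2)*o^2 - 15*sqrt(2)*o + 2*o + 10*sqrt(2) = (o - 2)*(o - 1)*(o + 5*sqrt(2))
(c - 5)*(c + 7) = c^2 + 2*c - 35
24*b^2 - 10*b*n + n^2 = (-6*b + n)*(-4*b + n)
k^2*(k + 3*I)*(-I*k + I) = -I*k^4 + 3*k^3 + I*k^3 - 3*k^2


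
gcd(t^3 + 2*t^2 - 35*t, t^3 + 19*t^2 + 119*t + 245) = t + 7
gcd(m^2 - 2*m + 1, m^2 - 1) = m - 1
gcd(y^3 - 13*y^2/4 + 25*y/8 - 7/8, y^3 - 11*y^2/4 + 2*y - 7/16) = y^2 - 9*y/4 + 7/8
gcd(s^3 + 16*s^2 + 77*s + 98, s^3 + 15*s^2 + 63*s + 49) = s^2 + 14*s + 49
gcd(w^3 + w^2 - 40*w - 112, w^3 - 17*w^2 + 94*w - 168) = w - 7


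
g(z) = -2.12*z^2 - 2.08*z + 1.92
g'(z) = -4.24*z - 2.08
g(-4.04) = -24.28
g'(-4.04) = 15.05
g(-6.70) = -79.31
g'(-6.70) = 26.33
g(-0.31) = 2.36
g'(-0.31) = -0.77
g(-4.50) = -31.65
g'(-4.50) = 17.00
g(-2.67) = -7.64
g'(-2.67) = 9.24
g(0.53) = 0.22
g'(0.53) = -4.33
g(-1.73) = -0.83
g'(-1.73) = 5.26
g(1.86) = -9.28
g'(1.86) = -9.97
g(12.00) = -328.32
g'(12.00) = -52.96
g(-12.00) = -278.40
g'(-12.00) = 48.80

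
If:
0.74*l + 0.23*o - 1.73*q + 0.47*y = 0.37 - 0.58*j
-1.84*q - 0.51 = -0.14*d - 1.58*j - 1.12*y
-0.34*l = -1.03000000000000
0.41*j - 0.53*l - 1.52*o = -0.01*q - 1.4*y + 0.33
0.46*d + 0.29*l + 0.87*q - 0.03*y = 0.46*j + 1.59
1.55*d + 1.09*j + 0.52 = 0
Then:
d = -1.43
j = 1.56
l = 3.03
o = 1.48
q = 2.49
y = 2.52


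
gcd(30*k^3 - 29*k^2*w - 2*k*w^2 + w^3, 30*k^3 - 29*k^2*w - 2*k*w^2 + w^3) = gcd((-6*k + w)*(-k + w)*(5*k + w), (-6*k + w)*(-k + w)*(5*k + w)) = 30*k^3 - 29*k^2*w - 2*k*w^2 + w^3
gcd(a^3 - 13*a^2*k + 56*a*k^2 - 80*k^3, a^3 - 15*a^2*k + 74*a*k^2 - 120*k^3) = a^2 - 9*a*k + 20*k^2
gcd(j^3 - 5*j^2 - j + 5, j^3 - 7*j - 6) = j + 1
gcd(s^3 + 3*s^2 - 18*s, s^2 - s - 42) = s + 6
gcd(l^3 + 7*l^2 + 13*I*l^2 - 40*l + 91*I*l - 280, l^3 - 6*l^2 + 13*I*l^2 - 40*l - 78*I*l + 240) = l^2 + 13*I*l - 40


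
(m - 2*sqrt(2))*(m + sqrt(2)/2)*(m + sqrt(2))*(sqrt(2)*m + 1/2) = sqrt(2)*m^4 - m^3/2 - 21*sqrt(2)*m^2/4 - 13*m/2 - sqrt(2)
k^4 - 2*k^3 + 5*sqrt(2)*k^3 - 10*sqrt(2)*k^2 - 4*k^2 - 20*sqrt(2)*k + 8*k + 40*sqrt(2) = (k - 2)^2*(k + 2)*(k + 5*sqrt(2))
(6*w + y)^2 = 36*w^2 + 12*w*y + y^2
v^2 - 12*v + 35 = (v - 7)*(v - 5)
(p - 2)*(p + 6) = p^2 + 4*p - 12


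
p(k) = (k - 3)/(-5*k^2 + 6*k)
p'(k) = (k - 3)*(10*k - 6)/(-5*k^2 + 6*k)^2 + 1/(-5*k^2 + 6*k)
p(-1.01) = 0.36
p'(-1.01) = 0.43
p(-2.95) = 0.10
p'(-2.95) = 0.04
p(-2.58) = 0.11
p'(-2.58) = 0.05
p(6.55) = -0.02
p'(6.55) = 0.00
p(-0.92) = 0.40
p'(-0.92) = 0.52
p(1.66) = 0.35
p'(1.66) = -1.24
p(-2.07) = 0.15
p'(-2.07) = 0.09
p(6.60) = -0.02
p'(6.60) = 0.00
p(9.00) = -0.02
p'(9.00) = 0.00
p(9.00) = -0.02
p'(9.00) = 0.00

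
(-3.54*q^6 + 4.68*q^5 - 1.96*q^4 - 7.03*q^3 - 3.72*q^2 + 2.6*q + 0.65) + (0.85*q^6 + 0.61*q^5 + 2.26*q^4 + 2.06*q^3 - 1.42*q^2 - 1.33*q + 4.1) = -2.69*q^6 + 5.29*q^5 + 0.3*q^4 - 4.97*q^3 - 5.14*q^2 + 1.27*q + 4.75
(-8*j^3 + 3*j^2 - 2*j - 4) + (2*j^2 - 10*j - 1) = -8*j^3 + 5*j^2 - 12*j - 5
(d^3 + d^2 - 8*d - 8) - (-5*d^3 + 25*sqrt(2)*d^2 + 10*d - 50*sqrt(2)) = 6*d^3 - 25*sqrt(2)*d^2 + d^2 - 18*d - 8 + 50*sqrt(2)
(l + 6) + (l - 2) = 2*l + 4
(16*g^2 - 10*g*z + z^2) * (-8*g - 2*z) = -128*g^3 + 48*g^2*z + 12*g*z^2 - 2*z^3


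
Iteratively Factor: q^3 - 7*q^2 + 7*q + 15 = (q - 5)*(q^2 - 2*q - 3) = (q - 5)*(q + 1)*(q - 3)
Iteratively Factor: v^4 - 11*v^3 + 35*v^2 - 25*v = (v)*(v^3 - 11*v^2 + 35*v - 25) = v*(v - 5)*(v^2 - 6*v + 5) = v*(v - 5)^2*(v - 1)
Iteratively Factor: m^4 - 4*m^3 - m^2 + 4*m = (m - 4)*(m^3 - m) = (m - 4)*(m - 1)*(m^2 + m) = m*(m - 4)*(m - 1)*(m + 1)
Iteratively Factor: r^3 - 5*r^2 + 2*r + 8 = (r - 2)*(r^2 - 3*r - 4) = (r - 4)*(r - 2)*(r + 1)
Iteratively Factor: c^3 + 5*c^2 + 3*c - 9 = (c - 1)*(c^2 + 6*c + 9) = (c - 1)*(c + 3)*(c + 3)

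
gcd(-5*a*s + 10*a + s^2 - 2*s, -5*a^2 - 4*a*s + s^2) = -5*a + s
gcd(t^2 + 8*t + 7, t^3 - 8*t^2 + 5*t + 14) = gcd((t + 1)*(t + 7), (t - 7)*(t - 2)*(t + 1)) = t + 1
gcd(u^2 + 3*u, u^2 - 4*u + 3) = 1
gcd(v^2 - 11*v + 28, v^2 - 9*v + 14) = v - 7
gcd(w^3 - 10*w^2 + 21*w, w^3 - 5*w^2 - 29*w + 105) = w^2 - 10*w + 21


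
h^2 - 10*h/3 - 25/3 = (h - 5)*(h + 5/3)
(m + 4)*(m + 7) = m^2 + 11*m + 28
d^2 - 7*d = d*(d - 7)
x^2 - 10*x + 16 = (x - 8)*(x - 2)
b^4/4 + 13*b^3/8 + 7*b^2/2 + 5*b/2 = b*(b/2 + 1)^2*(b + 5/2)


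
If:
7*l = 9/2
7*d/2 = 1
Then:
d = 2/7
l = 9/14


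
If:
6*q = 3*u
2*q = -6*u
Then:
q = 0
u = 0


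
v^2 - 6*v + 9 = (v - 3)^2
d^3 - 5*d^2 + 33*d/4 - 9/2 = (d - 2)*(d - 3/2)^2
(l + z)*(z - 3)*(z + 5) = l*z^2 + 2*l*z - 15*l + z^3 + 2*z^2 - 15*z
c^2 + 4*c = c*(c + 4)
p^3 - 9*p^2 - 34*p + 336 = (p - 8)*(p - 7)*(p + 6)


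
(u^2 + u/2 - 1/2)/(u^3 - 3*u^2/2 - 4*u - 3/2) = (2*u - 1)/(2*u^2 - 5*u - 3)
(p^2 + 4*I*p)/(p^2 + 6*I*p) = (p + 4*I)/(p + 6*I)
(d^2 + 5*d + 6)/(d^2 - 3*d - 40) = (d^2 + 5*d + 6)/(d^2 - 3*d - 40)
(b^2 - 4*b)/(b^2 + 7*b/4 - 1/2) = 4*b*(b - 4)/(4*b^2 + 7*b - 2)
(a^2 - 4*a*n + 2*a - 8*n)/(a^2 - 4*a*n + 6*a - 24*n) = (a + 2)/(a + 6)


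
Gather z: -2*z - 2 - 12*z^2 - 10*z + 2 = -12*z^2 - 12*z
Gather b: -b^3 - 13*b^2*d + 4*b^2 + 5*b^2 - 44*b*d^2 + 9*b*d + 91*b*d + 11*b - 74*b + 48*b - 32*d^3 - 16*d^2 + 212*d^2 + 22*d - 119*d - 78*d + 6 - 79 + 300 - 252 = -b^3 + b^2*(9 - 13*d) + b*(-44*d^2 + 100*d - 15) - 32*d^3 + 196*d^2 - 175*d - 25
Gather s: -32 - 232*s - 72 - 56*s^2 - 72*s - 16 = -56*s^2 - 304*s - 120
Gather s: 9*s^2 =9*s^2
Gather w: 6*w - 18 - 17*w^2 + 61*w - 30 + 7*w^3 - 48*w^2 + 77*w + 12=7*w^3 - 65*w^2 + 144*w - 36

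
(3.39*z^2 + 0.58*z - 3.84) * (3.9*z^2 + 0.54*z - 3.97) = 13.221*z^4 + 4.0926*z^3 - 28.1211*z^2 - 4.3762*z + 15.2448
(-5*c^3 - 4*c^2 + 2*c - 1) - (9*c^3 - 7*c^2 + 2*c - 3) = -14*c^3 + 3*c^2 + 2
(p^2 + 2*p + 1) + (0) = p^2 + 2*p + 1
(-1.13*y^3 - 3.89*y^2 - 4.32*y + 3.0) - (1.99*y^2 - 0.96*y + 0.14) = -1.13*y^3 - 5.88*y^2 - 3.36*y + 2.86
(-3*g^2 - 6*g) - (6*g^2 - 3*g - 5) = -9*g^2 - 3*g + 5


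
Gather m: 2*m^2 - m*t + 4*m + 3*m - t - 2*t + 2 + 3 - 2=2*m^2 + m*(7 - t) - 3*t + 3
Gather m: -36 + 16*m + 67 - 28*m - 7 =24 - 12*m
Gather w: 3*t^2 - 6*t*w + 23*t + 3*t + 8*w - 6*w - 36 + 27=3*t^2 + 26*t + w*(2 - 6*t) - 9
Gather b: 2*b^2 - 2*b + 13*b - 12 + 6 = 2*b^2 + 11*b - 6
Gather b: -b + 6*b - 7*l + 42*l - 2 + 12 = 5*b + 35*l + 10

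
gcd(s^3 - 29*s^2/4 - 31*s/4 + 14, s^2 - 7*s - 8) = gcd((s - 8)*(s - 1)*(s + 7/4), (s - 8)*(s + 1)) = s - 8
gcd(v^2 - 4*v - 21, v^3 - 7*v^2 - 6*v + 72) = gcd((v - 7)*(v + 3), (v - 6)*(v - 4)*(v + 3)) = v + 3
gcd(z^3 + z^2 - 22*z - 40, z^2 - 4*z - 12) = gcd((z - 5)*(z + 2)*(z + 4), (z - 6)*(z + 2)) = z + 2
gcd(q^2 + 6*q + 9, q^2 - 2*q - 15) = q + 3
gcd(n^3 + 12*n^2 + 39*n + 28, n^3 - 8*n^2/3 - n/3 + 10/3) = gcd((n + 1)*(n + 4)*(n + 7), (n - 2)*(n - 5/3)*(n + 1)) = n + 1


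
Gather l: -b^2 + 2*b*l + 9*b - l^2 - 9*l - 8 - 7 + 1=-b^2 + 9*b - l^2 + l*(2*b - 9) - 14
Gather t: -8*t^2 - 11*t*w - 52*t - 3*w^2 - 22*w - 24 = -8*t^2 + t*(-11*w - 52) - 3*w^2 - 22*w - 24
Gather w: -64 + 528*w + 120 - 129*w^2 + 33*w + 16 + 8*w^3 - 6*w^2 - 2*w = 8*w^3 - 135*w^2 + 559*w + 72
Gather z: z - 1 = z - 1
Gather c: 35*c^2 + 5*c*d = 35*c^2 + 5*c*d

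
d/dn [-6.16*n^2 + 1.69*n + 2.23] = 1.69 - 12.32*n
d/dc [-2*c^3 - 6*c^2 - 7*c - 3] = -6*c^2 - 12*c - 7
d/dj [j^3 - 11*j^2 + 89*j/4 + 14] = 3*j^2 - 22*j + 89/4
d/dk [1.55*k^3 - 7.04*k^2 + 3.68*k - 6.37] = 4.65*k^2 - 14.08*k + 3.68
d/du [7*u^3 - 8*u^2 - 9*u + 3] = 21*u^2 - 16*u - 9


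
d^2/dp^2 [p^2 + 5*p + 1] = 2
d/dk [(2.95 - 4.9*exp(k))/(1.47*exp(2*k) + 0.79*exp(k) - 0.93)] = (7.203*exp(2*k) - 8.673*exp(k) + 2.2265)*exp(k)/(2.1609*exp(4*k) + 2.3226*exp(3*k) - 2.1101*exp(2*k) - 1.4694*exp(k) + 0.8649)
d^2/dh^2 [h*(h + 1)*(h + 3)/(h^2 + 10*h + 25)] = 4*(19*h + 35)/(h^4 + 20*h^3 + 150*h^2 + 500*h + 625)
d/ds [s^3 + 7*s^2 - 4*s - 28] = 3*s^2 + 14*s - 4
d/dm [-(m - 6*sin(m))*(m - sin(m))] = 7*m*cos(m) - 2*m + 7*sin(m) - 6*sin(2*m)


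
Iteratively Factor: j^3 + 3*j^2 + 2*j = (j)*(j^2 + 3*j + 2) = j*(j + 1)*(j + 2)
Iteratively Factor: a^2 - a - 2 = (a + 1)*(a - 2)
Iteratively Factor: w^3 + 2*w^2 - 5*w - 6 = (w + 1)*(w^2 + w - 6) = (w + 1)*(w + 3)*(w - 2)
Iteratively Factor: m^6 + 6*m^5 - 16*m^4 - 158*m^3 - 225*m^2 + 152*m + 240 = (m + 4)*(m^5 + 2*m^4 - 24*m^3 - 62*m^2 + 23*m + 60) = (m + 3)*(m + 4)*(m^4 - m^3 - 21*m^2 + m + 20) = (m - 1)*(m + 3)*(m + 4)*(m^3 - 21*m - 20) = (m - 5)*(m - 1)*(m + 3)*(m + 4)*(m^2 + 5*m + 4) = (m - 5)*(m - 1)*(m + 1)*(m + 3)*(m + 4)*(m + 4)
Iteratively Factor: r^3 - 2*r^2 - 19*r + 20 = (r + 4)*(r^2 - 6*r + 5) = (r - 1)*(r + 4)*(r - 5)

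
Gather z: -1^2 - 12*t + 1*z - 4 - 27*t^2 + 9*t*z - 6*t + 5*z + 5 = -27*t^2 - 18*t + z*(9*t + 6)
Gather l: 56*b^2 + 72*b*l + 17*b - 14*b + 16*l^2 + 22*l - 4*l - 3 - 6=56*b^2 + 3*b + 16*l^2 + l*(72*b + 18) - 9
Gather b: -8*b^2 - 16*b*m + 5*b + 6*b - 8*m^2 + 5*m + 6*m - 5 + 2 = -8*b^2 + b*(11 - 16*m) - 8*m^2 + 11*m - 3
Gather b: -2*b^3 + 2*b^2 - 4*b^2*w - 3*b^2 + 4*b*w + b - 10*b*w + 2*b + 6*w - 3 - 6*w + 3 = -2*b^3 + b^2*(-4*w - 1) + b*(3 - 6*w)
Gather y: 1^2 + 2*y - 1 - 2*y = 0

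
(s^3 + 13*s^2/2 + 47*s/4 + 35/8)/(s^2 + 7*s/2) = s + 3 + 5/(4*s)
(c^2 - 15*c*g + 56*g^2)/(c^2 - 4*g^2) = (c^2 - 15*c*g + 56*g^2)/(c^2 - 4*g^2)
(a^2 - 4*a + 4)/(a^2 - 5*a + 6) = (a - 2)/(a - 3)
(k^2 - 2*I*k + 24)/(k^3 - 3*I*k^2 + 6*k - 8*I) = (k^2 - 2*I*k + 24)/(k^3 - 3*I*k^2 + 6*k - 8*I)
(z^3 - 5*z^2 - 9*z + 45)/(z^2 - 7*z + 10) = (z^2 - 9)/(z - 2)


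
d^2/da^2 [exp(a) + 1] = exp(a)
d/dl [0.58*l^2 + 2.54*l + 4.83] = 1.16*l + 2.54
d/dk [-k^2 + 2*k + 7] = 2 - 2*k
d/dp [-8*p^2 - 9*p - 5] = -16*p - 9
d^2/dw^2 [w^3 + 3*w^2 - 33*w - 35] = 6*w + 6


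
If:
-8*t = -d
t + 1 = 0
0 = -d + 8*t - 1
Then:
No Solution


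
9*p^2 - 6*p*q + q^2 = (-3*p + q)^2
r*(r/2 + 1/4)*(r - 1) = r^3/2 - r^2/4 - r/4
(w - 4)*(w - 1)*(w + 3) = w^3 - 2*w^2 - 11*w + 12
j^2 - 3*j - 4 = (j - 4)*(j + 1)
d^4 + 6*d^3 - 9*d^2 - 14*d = d*(d - 2)*(d + 1)*(d + 7)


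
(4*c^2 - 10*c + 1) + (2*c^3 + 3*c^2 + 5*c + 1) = 2*c^3 + 7*c^2 - 5*c + 2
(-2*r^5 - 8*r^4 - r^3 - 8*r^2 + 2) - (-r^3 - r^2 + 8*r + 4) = -2*r^5 - 8*r^4 - 7*r^2 - 8*r - 2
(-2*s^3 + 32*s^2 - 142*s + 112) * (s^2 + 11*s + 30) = -2*s^5 + 10*s^4 + 150*s^3 - 490*s^2 - 3028*s + 3360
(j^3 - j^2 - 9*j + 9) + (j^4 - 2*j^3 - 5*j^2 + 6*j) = j^4 - j^3 - 6*j^2 - 3*j + 9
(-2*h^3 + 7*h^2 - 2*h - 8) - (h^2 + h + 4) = -2*h^3 + 6*h^2 - 3*h - 12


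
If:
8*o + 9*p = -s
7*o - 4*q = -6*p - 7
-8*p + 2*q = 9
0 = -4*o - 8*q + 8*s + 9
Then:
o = 437/704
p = -937/1408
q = 647/352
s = 131/128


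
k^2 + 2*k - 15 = (k - 3)*(k + 5)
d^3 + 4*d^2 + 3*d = d*(d + 1)*(d + 3)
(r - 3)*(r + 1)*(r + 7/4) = r^3 - r^2/4 - 13*r/2 - 21/4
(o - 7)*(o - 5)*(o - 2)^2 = o^4 - 16*o^3 + 87*o^2 - 188*o + 140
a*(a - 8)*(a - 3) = a^3 - 11*a^2 + 24*a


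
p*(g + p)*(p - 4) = g*p^2 - 4*g*p + p^3 - 4*p^2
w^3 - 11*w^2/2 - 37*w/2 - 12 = (w - 8)*(w + 1)*(w + 3/2)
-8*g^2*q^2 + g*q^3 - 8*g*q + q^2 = q*(-8*g + q)*(g*q + 1)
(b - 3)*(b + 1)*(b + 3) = b^3 + b^2 - 9*b - 9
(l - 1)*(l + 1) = l^2 - 1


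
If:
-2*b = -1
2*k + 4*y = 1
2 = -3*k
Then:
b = 1/2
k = -2/3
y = 7/12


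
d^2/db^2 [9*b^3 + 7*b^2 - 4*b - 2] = 54*b + 14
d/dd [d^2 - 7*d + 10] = 2*d - 7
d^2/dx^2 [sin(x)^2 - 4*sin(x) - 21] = 4*sin(x) + 2*cos(2*x)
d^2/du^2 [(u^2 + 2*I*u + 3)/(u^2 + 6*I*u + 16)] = 2*(-4*I*u^3 - 39*u^2 - 42*I*u + 292)/(u^6 + 18*I*u^5 - 60*u^4 + 360*I*u^3 - 960*u^2 + 4608*I*u + 4096)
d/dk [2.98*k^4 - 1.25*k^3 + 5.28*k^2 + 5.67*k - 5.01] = 11.92*k^3 - 3.75*k^2 + 10.56*k + 5.67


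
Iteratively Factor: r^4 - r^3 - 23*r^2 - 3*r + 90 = (r + 3)*(r^3 - 4*r^2 - 11*r + 30) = (r - 2)*(r + 3)*(r^2 - 2*r - 15) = (r - 5)*(r - 2)*(r + 3)*(r + 3)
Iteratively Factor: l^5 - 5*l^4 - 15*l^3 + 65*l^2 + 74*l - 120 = (l - 1)*(l^4 - 4*l^3 - 19*l^2 + 46*l + 120) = (l - 1)*(l + 2)*(l^3 - 6*l^2 - 7*l + 60) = (l - 5)*(l - 1)*(l + 2)*(l^2 - l - 12) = (l - 5)*(l - 1)*(l + 2)*(l + 3)*(l - 4)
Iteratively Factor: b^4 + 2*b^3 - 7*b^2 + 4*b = (b - 1)*(b^3 + 3*b^2 - 4*b) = (b - 1)*(b + 4)*(b^2 - b) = (b - 1)^2*(b + 4)*(b)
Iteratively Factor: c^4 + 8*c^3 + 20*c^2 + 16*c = (c + 2)*(c^3 + 6*c^2 + 8*c) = (c + 2)*(c + 4)*(c^2 + 2*c) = c*(c + 2)*(c + 4)*(c + 2)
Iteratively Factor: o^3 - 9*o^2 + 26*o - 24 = (o - 4)*(o^2 - 5*o + 6) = (o - 4)*(o - 3)*(o - 2)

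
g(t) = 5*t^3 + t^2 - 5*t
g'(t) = 15*t^2 + 2*t - 5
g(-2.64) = -71.83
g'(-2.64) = 94.26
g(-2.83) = -91.17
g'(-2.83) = 109.47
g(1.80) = 23.40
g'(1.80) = 47.20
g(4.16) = 356.46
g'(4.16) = 262.90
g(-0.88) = 1.77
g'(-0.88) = 4.86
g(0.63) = -1.50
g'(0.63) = 2.21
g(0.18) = -0.84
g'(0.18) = -4.15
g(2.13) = 42.20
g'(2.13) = 67.31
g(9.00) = 3681.00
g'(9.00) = 1228.00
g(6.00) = 1086.00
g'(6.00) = 547.00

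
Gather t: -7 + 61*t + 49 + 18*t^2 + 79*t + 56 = 18*t^2 + 140*t + 98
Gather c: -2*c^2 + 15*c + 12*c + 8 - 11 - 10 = -2*c^2 + 27*c - 13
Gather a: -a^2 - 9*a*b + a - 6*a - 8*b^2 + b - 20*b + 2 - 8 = -a^2 + a*(-9*b - 5) - 8*b^2 - 19*b - 6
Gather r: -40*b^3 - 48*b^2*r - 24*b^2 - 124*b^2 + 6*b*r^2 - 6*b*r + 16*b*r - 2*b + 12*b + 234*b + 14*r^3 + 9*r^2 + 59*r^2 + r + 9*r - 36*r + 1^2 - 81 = -40*b^3 - 148*b^2 + 244*b + 14*r^3 + r^2*(6*b + 68) + r*(-48*b^2 + 10*b - 26) - 80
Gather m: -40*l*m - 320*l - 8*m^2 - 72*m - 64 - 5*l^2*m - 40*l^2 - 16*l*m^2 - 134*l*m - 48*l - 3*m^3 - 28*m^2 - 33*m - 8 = -40*l^2 - 368*l - 3*m^3 + m^2*(-16*l - 36) + m*(-5*l^2 - 174*l - 105) - 72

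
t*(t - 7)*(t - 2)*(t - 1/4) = t^4 - 37*t^3/4 + 65*t^2/4 - 7*t/2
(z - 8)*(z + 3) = z^2 - 5*z - 24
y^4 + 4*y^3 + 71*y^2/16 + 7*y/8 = y*(y + 1/4)*(y + 7/4)*(y + 2)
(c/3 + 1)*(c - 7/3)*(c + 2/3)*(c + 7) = c^4/3 + 25*c^3/9 + 25*c^2/27 - 455*c/27 - 98/9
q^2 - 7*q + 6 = (q - 6)*(q - 1)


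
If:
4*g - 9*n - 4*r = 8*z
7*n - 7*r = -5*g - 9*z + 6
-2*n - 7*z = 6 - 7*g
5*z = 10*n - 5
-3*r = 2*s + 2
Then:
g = 527/599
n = 268/599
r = 50/599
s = -674/599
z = -63/599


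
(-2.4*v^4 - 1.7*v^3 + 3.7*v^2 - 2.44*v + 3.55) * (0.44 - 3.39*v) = 8.136*v^5 + 4.707*v^4 - 13.291*v^3 + 9.8996*v^2 - 13.1081*v + 1.562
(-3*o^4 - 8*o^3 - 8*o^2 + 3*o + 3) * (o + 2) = -3*o^5 - 14*o^4 - 24*o^3 - 13*o^2 + 9*o + 6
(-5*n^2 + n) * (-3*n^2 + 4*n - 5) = 15*n^4 - 23*n^3 + 29*n^2 - 5*n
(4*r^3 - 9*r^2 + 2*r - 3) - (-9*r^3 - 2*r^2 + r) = 13*r^3 - 7*r^2 + r - 3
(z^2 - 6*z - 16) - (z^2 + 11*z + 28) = -17*z - 44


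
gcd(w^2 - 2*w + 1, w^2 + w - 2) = w - 1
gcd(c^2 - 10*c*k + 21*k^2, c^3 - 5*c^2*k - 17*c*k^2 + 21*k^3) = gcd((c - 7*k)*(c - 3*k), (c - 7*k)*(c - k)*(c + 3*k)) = c - 7*k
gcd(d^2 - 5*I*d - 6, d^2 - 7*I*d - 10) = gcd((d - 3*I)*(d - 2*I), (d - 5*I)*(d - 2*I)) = d - 2*I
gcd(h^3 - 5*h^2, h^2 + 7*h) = h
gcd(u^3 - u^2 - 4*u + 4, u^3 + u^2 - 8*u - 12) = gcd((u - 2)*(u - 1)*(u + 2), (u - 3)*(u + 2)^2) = u + 2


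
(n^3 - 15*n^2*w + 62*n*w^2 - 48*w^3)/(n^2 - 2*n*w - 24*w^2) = (n^2 - 9*n*w + 8*w^2)/(n + 4*w)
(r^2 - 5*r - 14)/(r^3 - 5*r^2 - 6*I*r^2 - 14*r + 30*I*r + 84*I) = 1/(r - 6*I)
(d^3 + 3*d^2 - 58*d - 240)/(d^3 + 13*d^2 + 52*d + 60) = (d - 8)/(d + 2)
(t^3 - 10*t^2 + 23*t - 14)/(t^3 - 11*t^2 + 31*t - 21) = (t - 2)/(t - 3)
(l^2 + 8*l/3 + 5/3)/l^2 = 1 + 8/(3*l) + 5/(3*l^2)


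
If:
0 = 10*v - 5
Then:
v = 1/2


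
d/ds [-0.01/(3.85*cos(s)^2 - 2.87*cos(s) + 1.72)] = (0.0287 - 0.077*cos(s))*sin(s)/(3.85*cos(s)^2 - 2.87*cos(s) + 1.72)^2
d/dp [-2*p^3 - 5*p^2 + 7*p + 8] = -6*p^2 - 10*p + 7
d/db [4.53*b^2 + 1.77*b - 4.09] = 9.06*b + 1.77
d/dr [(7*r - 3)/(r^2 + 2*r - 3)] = (-7*r^2 + 6*r - 15)/(r^4 + 4*r^3 - 2*r^2 - 12*r + 9)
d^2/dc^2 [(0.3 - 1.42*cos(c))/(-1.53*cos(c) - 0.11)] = (-0.0676719999999999*cos(c) + 0.470628*cos(2*c) + 3.33066907387547e-16*cos(3*c) - 1.411884)/(3.581577*cos(c)^3 + 0.772497*cos(c)^2 + 0.055539*cos(c) + 0.001331)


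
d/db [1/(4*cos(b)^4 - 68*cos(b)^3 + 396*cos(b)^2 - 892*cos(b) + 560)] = (4*cos(b)^3 - 51*cos(b)^2 + 198*cos(b) - 223)*sin(b)/(4*(cos(b)^4 - 17*cos(b)^3 + 99*cos(b)^2 - 223*cos(b) + 140)^2)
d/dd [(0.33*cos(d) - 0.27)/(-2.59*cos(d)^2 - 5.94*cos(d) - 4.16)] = (-0.8547*cos(d)^2 + 1.3986*cos(d) + 2.9766)*sin(d)/(6.7081*cos(d)^4 + 30.7692*cos(d)^3 + 56.8324*cos(d)^2 + 49.4208*cos(d) + 17.3056)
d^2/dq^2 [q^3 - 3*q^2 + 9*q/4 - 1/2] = 6*q - 6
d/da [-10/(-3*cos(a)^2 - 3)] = 40*sin(2*a)/(3*(cos(2*a) + 3)^2)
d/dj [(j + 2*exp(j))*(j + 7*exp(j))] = 9*j*exp(j) + 2*j + 28*exp(2*j) + 9*exp(j)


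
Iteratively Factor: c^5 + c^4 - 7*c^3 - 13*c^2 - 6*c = (c - 3)*(c^4 + 4*c^3 + 5*c^2 + 2*c) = (c - 3)*(c + 2)*(c^3 + 2*c^2 + c) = (c - 3)*(c + 1)*(c + 2)*(c^2 + c) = (c - 3)*(c + 1)^2*(c + 2)*(c)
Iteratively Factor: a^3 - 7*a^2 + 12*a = (a)*(a^2 - 7*a + 12) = a*(a - 3)*(a - 4)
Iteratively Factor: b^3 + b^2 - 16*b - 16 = (b + 4)*(b^2 - 3*b - 4) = (b - 4)*(b + 4)*(b + 1)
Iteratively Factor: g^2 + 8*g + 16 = (g + 4)*(g + 4)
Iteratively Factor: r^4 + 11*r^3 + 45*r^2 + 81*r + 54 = (r + 3)*(r^3 + 8*r^2 + 21*r + 18) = (r + 3)^2*(r^2 + 5*r + 6) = (r + 2)*(r + 3)^2*(r + 3)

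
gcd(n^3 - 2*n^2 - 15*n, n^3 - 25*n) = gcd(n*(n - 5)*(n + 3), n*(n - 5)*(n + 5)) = n^2 - 5*n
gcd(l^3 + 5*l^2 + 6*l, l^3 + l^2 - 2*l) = l^2 + 2*l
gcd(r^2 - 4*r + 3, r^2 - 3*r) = r - 3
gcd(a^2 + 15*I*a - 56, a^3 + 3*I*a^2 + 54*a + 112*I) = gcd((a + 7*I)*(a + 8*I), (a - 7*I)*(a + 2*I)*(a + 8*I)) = a + 8*I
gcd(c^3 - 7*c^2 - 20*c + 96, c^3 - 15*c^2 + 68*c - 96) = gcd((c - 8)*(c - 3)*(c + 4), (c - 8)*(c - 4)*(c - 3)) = c^2 - 11*c + 24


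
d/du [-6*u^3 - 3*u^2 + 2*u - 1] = -18*u^2 - 6*u + 2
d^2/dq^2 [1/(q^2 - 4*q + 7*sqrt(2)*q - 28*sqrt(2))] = 2*(-q^2 - 7*sqrt(2)*q + 4*q + (2*q - 4 + 7*sqrt(2))^2 + 28*sqrt(2))/(q^2 - 4*q + 7*sqrt(2)*q - 28*sqrt(2))^3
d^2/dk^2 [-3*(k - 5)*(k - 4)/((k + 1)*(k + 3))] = 6*(13*k^3 - 51*k^2 - 321*k - 377)/(k^6 + 12*k^5 + 57*k^4 + 136*k^3 + 171*k^2 + 108*k + 27)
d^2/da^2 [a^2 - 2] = 2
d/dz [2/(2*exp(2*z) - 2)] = -1/(2*sinh(z)^2)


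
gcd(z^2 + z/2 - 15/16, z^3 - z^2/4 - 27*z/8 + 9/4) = z - 3/4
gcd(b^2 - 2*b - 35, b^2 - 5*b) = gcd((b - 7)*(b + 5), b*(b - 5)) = 1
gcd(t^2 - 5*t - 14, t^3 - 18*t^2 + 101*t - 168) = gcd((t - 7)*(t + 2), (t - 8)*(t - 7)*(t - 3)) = t - 7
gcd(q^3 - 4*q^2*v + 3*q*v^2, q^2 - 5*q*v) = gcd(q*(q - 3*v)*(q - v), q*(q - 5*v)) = q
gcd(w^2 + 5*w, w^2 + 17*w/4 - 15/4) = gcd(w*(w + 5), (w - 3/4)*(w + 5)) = w + 5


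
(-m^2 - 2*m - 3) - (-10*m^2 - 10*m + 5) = 9*m^2 + 8*m - 8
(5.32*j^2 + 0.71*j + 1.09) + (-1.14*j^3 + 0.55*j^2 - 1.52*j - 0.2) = -1.14*j^3 + 5.87*j^2 - 0.81*j + 0.89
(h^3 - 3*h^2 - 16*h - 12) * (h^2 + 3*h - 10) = h^5 - 35*h^3 - 30*h^2 + 124*h + 120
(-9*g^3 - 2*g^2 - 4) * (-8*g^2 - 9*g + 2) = 72*g^5 + 97*g^4 + 28*g^2 + 36*g - 8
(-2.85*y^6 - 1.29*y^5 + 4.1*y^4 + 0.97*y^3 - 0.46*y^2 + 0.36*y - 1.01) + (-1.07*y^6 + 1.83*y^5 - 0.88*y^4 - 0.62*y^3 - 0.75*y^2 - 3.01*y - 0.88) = -3.92*y^6 + 0.54*y^5 + 3.22*y^4 + 0.35*y^3 - 1.21*y^2 - 2.65*y - 1.89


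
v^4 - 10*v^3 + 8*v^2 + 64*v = v*(v - 8)*(v - 4)*(v + 2)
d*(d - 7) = d^2 - 7*d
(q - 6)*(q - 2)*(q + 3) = q^3 - 5*q^2 - 12*q + 36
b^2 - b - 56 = (b - 8)*(b + 7)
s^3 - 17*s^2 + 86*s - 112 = (s - 8)*(s - 7)*(s - 2)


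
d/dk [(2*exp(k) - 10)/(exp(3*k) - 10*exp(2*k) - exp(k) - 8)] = 2*((exp(k) - 5)*(-3*exp(2*k) + 20*exp(k) + 1) + exp(3*k) - 10*exp(2*k) - exp(k) - 8)*exp(k)/(-exp(3*k) + 10*exp(2*k) + exp(k) + 8)^2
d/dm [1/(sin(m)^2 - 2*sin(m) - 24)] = 2*(1 - sin(m))*cos(m)/((sin(m) - 6)^2*(sin(m) + 4)^2)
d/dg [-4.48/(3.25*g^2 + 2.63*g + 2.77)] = (29.12*g + 11.7824)/(3.25*g^2 + 2.63*g + 2.77)^2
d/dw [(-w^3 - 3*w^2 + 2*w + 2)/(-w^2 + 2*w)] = (w^4 - 4*w^3 - 4*w^2 + 4*w - 4)/(w^2*(w^2 - 4*w + 4))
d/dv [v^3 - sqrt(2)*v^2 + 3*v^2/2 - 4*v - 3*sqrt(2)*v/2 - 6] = 3*v^2 - 2*sqrt(2)*v + 3*v - 4 - 3*sqrt(2)/2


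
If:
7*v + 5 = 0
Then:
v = -5/7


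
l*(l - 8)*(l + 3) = l^3 - 5*l^2 - 24*l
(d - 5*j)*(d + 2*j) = d^2 - 3*d*j - 10*j^2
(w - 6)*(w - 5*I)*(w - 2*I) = w^3 - 6*w^2 - 7*I*w^2 - 10*w + 42*I*w + 60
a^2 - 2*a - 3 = (a - 3)*(a + 1)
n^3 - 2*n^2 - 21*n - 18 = (n - 6)*(n + 1)*(n + 3)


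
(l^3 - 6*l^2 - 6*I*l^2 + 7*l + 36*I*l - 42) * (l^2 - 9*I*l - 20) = l^5 - 6*l^4 - 15*I*l^4 - 67*l^3 + 90*I*l^3 + 402*l^2 + 57*I*l^2 - 140*l - 342*I*l + 840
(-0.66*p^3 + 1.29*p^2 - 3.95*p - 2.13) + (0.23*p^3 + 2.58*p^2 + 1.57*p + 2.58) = -0.43*p^3 + 3.87*p^2 - 2.38*p + 0.45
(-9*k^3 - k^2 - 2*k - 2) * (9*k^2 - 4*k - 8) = -81*k^5 + 27*k^4 + 58*k^3 - 2*k^2 + 24*k + 16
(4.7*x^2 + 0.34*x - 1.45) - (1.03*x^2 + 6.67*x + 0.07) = 3.67*x^2 - 6.33*x - 1.52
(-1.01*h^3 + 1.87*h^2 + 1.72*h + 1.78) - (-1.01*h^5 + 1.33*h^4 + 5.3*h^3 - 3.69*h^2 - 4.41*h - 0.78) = 1.01*h^5 - 1.33*h^4 - 6.31*h^3 + 5.56*h^2 + 6.13*h + 2.56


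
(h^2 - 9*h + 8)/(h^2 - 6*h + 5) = (h - 8)/(h - 5)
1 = 1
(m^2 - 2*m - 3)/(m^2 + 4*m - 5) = (m^2 - 2*m - 3)/(m^2 + 4*m - 5)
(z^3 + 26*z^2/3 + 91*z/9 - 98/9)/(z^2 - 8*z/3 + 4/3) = (3*z^2 + 28*z + 49)/(3*(z - 2))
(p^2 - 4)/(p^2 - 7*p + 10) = (p + 2)/(p - 5)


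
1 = 1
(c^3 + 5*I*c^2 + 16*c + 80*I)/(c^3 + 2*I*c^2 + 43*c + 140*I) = (c - 4*I)/(c - 7*I)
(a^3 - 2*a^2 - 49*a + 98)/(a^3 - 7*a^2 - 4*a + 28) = (a + 7)/(a + 2)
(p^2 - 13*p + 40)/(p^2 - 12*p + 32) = (p - 5)/(p - 4)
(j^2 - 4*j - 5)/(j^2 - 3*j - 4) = (j - 5)/(j - 4)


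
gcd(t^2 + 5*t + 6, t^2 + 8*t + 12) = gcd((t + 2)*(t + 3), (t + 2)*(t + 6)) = t + 2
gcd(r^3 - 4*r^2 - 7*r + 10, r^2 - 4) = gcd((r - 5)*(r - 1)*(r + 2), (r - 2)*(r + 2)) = r + 2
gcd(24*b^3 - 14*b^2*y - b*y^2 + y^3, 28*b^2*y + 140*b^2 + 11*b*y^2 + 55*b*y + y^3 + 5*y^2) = 4*b + y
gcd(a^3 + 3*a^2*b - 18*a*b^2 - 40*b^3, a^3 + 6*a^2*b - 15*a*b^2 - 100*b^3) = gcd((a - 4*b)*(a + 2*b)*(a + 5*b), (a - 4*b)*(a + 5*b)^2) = a^2 + a*b - 20*b^2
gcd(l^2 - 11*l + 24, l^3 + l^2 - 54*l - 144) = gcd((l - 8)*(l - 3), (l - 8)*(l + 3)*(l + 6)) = l - 8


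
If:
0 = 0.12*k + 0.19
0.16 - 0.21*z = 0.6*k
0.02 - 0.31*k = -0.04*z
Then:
No Solution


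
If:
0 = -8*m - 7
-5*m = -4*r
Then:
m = -7/8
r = -35/32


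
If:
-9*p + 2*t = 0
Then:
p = 2*t/9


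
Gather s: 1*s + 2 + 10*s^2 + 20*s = 10*s^2 + 21*s + 2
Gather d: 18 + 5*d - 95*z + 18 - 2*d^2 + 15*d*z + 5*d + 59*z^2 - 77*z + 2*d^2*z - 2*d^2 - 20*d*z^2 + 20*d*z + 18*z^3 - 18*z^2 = d^2*(2*z - 4) + d*(-20*z^2 + 35*z + 10) + 18*z^3 + 41*z^2 - 172*z + 36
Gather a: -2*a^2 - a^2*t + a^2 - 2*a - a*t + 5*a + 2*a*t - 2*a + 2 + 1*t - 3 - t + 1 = a^2*(-t - 1) + a*(t + 1)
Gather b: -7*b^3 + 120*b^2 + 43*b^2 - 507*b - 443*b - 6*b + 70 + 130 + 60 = -7*b^3 + 163*b^2 - 956*b + 260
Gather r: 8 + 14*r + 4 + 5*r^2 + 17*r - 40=5*r^2 + 31*r - 28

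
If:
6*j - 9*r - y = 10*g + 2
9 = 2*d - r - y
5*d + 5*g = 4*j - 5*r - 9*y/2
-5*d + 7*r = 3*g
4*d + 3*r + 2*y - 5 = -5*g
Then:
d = 11781/3469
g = -4214/3469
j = 3337/6938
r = 6609/3469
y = -14268/3469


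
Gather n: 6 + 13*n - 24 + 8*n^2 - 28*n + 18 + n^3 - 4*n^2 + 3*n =n^3 + 4*n^2 - 12*n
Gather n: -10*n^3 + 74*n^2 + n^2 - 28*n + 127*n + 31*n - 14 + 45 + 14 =-10*n^3 + 75*n^2 + 130*n + 45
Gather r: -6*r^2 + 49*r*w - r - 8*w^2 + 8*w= -6*r^2 + r*(49*w - 1) - 8*w^2 + 8*w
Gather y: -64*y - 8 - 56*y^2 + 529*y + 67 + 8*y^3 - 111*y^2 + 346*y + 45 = 8*y^3 - 167*y^2 + 811*y + 104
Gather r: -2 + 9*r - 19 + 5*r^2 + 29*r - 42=5*r^2 + 38*r - 63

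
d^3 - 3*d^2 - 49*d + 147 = (d - 7)*(d - 3)*(d + 7)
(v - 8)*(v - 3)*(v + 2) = v^3 - 9*v^2 + 2*v + 48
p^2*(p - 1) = p^3 - p^2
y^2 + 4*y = y*(y + 4)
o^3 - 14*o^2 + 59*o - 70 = (o - 7)*(o - 5)*(o - 2)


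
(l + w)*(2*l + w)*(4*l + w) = 8*l^3 + 14*l^2*w + 7*l*w^2 + w^3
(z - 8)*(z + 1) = z^2 - 7*z - 8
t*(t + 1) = t^2 + t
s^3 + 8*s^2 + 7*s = s*(s + 1)*(s + 7)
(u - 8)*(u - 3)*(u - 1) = u^3 - 12*u^2 + 35*u - 24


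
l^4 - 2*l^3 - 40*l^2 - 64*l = l*(l - 8)*(l + 2)*(l + 4)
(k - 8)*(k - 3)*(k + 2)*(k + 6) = k^4 - 3*k^3 - 52*k^2 + 60*k + 288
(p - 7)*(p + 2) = p^2 - 5*p - 14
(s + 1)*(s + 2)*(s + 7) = s^3 + 10*s^2 + 23*s + 14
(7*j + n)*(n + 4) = 7*j*n + 28*j + n^2 + 4*n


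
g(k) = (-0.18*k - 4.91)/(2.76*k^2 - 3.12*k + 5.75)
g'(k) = (3.12 - 5.52*k)*(-0.18*k - 4.91)/(2.76*k^2 - 3.12*k + 5.75)^2 - 0.18/(2.76*k^2 - 3.12*k + 5.75) = (0.4968*k^2 + 27.1032*k - 16.3542)/(7.6176*k^4 - 17.2224*k^3 + 41.4744*k^2 - 35.88*k + 33.0625)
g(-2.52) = -0.14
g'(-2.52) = -0.08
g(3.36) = -0.21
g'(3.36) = 0.12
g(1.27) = -0.82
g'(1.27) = 0.48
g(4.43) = -0.12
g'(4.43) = 0.05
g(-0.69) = -0.52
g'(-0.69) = -0.41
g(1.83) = -0.56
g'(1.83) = 0.41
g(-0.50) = -0.60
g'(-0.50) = -0.47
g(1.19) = -0.86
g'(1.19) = 0.47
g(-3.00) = -0.11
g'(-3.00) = -0.06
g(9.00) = -0.03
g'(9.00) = 0.01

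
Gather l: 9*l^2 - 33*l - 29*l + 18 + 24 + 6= 9*l^2 - 62*l + 48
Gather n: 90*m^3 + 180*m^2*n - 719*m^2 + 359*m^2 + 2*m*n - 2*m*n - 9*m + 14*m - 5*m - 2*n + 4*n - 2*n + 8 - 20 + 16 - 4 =90*m^3 + 180*m^2*n - 360*m^2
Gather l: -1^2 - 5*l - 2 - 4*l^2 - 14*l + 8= -4*l^2 - 19*l + 5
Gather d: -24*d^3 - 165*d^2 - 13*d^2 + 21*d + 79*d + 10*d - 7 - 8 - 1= -24*d^3 - 178*d^2 + 110*d - 16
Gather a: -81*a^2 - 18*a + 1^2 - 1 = -81*a^2 - 18*a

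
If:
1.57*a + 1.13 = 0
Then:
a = -0.72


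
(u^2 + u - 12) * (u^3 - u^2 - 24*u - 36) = u^5 - 37*u^3 - 48*u^2 + 252*u + 432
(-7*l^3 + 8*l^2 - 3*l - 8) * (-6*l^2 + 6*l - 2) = 42*l^5 - 90*l^4 + 80*l^3 + 14*l^2 - 42*l + 16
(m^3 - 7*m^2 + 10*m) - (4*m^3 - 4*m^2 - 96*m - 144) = -3*m^3 - 3*m^2 + 106*m + 144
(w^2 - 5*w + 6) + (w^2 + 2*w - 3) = 2*w^2 - 3*w + 3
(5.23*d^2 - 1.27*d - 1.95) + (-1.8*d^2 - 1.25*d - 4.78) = 3.43*d^2 - 2.52*d - 6.73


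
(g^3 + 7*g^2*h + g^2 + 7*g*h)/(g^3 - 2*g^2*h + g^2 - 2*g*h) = (g + 7*h)/(g - 2*h)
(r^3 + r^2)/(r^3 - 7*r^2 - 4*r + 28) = r^2*(r + 1)/(r^3 - 7*r^2 - 4*r + 28)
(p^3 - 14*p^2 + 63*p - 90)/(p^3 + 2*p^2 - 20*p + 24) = (p^3 - 14*p^2 + 63*p - 90)/(p^3 + 2*p^2 - 20*p + 24)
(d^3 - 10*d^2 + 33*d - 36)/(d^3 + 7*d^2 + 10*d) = (d^3 - 10*d^2 + 33*d - 36)/(d*(d^2 + 7*d + 10))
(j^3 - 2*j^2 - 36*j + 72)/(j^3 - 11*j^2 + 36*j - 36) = (j + 6)/(j - 3)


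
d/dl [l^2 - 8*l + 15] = 2*l - 8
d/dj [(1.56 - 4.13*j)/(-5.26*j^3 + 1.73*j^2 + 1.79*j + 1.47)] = (-43.4476*j^3 + 31.7617*j^2 - 5.3976*j - 8.8635)/(27.6676*j^6 - 18.1996*j^5 - 15.8379*j^4 - 9.271*j^3 + 8.2903*j^2 + 5.2626*j + 2.1609)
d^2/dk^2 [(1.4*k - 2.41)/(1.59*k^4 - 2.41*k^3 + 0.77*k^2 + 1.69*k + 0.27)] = (42.47208*k^7 - 207.68898*k^6 + 336.11853*k^5 - 259.239906*k^4 + 46.695988*k^3 + 73.667916*k^2 - 29.97228*k - 14.041964)/(4.019679*k^12 - 18.278163*k^11 + 33.544548*k^10 - 18.883432*k^9 - 20.562861*k^8 + 31.367124*k^7 + 1.951259*k^6 - 16.296732*k^5 + 0.827474999999999*k^4 + 6.407848*k^3 + 2.48184*k^2 + 0.369603*k + 0.019683)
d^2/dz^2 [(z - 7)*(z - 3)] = 2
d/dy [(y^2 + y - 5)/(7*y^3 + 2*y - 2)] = ((2*y + 1)*(7*y^3 + 2*y - 2) - (21*y^2 + 2)*(y^2 + y - 5))/(7*y^3 + 2*y - 2)^2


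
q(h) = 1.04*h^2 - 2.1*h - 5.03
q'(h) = 2.08*h - 2.1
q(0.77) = -6.03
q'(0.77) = -0.50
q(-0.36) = -4.14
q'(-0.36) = -2.85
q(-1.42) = 0.05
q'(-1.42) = -5.05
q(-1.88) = 2.59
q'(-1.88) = -6.01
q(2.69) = -3.15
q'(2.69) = 3.50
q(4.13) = 4.04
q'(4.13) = 6.49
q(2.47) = -3.87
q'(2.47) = 3.04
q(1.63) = -5.69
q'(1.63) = 1.29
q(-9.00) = 98.11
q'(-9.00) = -20.82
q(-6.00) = 45.01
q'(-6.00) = -14.58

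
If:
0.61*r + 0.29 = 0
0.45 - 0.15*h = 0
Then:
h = 3.00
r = -0.48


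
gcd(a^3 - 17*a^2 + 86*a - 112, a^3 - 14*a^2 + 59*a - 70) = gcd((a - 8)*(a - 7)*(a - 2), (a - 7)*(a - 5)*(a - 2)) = a^2 - 9*a + 14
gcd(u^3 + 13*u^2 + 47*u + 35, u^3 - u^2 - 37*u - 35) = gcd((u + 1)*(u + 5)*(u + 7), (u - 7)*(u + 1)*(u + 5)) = u^2 + 6*u + 5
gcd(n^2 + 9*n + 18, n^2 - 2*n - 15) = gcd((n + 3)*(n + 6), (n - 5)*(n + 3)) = n + 3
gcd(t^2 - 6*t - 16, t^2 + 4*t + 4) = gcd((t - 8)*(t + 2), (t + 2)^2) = t + 2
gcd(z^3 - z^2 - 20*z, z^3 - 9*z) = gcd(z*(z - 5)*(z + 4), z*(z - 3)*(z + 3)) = z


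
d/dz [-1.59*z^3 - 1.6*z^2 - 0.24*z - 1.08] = -4.77*z^2 - 3.2*z - 0.24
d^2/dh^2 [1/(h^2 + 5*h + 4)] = 2*(-h^2 - 5*h + (2*h + 5)^2 - 4)/(h^2 + 5*h + 4)^3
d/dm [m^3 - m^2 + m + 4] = 3*m^2 - 2*m + 1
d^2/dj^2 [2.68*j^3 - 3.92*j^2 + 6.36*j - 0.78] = 16.08*j - 7.84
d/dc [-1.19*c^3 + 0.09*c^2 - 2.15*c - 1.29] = -3.57*c^2 + 0.18*c - 2.15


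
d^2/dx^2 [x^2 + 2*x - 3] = 2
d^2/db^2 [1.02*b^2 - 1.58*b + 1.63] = 2.04000000000000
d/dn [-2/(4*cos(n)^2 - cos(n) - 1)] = 2*(1 - 8*cos(n))*sin(n)/(-4*cos(n)^2 + cos(n) + 1)^2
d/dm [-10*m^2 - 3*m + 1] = -20*m - 3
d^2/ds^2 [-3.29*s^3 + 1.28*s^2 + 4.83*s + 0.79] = 2.56 - 19.74*s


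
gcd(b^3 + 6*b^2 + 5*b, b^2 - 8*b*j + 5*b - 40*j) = b + 5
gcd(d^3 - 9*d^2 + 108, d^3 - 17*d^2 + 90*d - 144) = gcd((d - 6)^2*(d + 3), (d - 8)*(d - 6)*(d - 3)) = d - 6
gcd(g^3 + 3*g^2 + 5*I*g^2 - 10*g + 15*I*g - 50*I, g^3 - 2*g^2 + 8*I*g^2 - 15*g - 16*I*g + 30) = g^2 + g*(-2 + 5*I) - 10*I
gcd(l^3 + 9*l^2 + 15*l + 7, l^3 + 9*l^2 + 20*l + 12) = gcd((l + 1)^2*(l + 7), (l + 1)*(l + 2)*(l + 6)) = l + 1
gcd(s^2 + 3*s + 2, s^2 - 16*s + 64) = 1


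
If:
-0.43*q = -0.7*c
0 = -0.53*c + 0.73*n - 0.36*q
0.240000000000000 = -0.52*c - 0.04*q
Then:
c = -0.41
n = -0.63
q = -0.67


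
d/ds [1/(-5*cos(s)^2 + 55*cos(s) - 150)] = (11 - 2*cos(s))*sin(s)/(5*(cos(s)^2 - 11*cos(s) + 30)^2)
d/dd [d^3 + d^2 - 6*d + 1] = 3*d^2 + 2*d - 6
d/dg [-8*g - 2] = -8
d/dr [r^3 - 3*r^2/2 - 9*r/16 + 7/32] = 3*r^2 - 3*r - 9/16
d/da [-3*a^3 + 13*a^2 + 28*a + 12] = -9*a^2 + 26*a + 28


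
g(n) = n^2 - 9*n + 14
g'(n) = 2*n - 9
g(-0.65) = 20.27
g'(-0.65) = -10.30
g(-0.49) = 18.65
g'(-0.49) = -9.98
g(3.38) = -5.00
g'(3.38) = -2.24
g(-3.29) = 54.43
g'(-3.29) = -15.58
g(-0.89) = 22.80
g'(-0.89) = -10.78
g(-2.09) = 37.18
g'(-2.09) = -13.18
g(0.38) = 10.72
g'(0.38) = -8.24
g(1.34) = 3.74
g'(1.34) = -6.32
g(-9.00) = 176.00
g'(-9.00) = -27.00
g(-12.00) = 266.00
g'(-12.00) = -33.00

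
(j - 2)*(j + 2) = j^2 - 4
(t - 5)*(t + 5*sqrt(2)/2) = t^2 - 5*t + 5*sqrt(2)*t/2 - 25*sqrt(2)/2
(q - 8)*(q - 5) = q^2 - 13*q + 40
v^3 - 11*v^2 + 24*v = v*(v - 8)*(v - 3)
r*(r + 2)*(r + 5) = r^3 + 7*r^2 + 10*r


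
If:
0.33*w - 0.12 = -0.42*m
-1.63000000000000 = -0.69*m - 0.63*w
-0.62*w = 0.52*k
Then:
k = -19.45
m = -12.53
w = 16.31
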